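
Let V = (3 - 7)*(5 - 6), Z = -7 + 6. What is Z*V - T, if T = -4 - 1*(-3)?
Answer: -3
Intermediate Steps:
T = -1 (T = -4 + 3 = -1)
Z = -1
V = 4 (V = -4*(-1) = 4)
Z*V - T = -1*4 - 1*(-1) = -4 + 1 = -3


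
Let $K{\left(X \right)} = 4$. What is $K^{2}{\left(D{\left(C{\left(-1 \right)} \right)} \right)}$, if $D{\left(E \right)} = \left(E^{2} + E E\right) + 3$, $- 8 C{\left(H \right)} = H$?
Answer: $16$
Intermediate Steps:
$C{\left(H \right)} = - \frac{H}{8}$
$D{\left(E \right)} = 3 + 2 E^{2}$ ($D{\left(E \right)} = \left(E^{2} + E^{2}\right) + 3 = 2 E^{2} + 3 = 3 + 2 E^{2}$)
$K^{2}{\left(D{\left(C{\left(-1 \right)} \right)} \right)} = 4^{2} = 16$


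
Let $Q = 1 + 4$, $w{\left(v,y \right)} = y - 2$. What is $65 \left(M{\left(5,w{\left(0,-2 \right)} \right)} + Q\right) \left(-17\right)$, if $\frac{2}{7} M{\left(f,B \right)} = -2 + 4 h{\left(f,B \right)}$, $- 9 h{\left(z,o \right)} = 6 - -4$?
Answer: $\frac{174590}{9} \approx 19399.0$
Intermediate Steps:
$w{\left(v,y \right)} = -2 + y$ ($w{\left(v,y \right)} = y - 2 = -2 + y$)
$h{\left(z,o \right)} = - \frac{10}{9}$ ($h{\left(z,o \right)} = - \frac{6 - -4}{9} = - \frac{6 + 4}{9} = \left(- \frac{1}{9}\right) 10 = - \frac{10}{9}$)
$M{\left(f,B \right)} = - \frac{203}{9}$ ($M{\left(f,B \right)} = \frac{7 \left(-2 + 4 \left(- \frac{10}{9}\right)\right)}{2} = \frac{7 \left(-2 - \frac{40}{9}\right)}{2} = \frac{7}{2} \left(- \frac{58}{9}\right) = - \frac{203}{9}$)
$Q = 5$
$65 \left(M{\left(5,w{\left(0,-2 \right)} \right)} + Q\right) \left(-17\right) = 65 \left(- \frac{203}{9} + 5\right) \left(-17\right) = 65 \left(\left(- \frac{158}{9}\right) \left(-17\right)\right) = 65 \cdot \frac{2686}{9} = \frac{174590}{9}$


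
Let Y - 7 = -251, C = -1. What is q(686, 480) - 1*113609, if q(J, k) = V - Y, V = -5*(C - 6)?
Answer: -113330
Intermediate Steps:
Y = -244 (Y = 7 - 251 = -244)
V = 35 (V = -5*(-1 - 6) = -5*(-7) = 35)
q(J, k) = 279 (q(J, k) = 35 - 1*(-244) = 35 + 244 = 279)
q(686, 480) - 1*113609 = 279 - 1*113609 = 279 - 113609 = -113330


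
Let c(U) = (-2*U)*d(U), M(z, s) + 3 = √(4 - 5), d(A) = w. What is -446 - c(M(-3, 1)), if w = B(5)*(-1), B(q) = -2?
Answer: -458 + 4*I ≈ -458.0 + 4.0*I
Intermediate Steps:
w = 2 (w = -2*(-1) = 2)
d(A) = 2
M(z, s) = -3 + I (M(z, s) = -3 + √(4 - 5) = -3 + √(-1) = -3 + I)
c(U) = -4*U (c(U) = -2*U*2 = -4*U)
-446 - c(M(-3, 1)) = -446 - (-4)*(-3 + I) = -446 - (12 - 4*I) = -446 + (-12 + 4*I) = -458 + 4*I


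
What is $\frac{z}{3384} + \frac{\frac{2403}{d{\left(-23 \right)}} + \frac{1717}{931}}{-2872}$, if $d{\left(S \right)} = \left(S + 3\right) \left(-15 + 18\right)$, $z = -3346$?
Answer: $- \frac{22065686287}{22620618720} \approx -0.97547$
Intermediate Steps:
$d{\left(S \right)} = 9 + 3 S$ ($d{\left(S \right)} = \left(3 + S\right) 3 = 9 + 3 S$)
$\frac{z}{3384} + \frac{\frac{2403}{d{\left(-23 \right)}} + \frac{1717}{931}}{-2872} = - \frac{3346}{3384} + \frac{\frac{2403}{9 + 3 \left(-23\right)} + \frac{1717}{931}}{-2872} = \left(-3346\right) \frac{1}{3384} + \left(\frac{2403}{9 - 69} + 1717 \cdot \frac{1}{931}\right) \left(- \frac{1}{2872}\right) = - \frac{1673}{1692} + \left(\frac{2403}{-60} + \frac{1717}{931}\right) \left(- \frac{1}{2872}\right) = - \frac{1673}{1692} + \left(2403 \left(- \frac{1}{60}\right) + \frac{1717}{931}\right) \left(- \frac{1}{2872}\right) = - \frac{1673}{1692} + \left(- \frac{801}{20} + \frac{1717}{931}\right) \left(- \frac{1}{2872}\right) = - \frac{1673}{1692} - - \frac{711391}{53476640} = - \frac{1673}{1692} + \frac{711391}{53476640} = - \frac{22065686287}{22620618720}$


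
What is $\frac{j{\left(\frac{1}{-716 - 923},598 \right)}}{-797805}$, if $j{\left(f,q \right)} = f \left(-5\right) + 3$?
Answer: $- \frac{4922}{1307602395} \approx -3.7641 \cdot 10^{-6}$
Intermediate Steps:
$j{\left(f,q \right)} = 3 - 5 f$ ($j{\left(f,q \right)} = - 5 f + 3 = 3 - 5 f$)
$\frac{j{\left(\frac{1}{-716 - 923},598 \right)}}{-797805} = \frac{3 - \frac{5}{-716 - 923}}{-797805} = \left(3 - \frac{5}{-1639}\right) \left(- \frac{1}{797805}\right) = \left(3 - - \frac{5}{1639}\right) \left(- \frac{1}{797805}\right) = \left(3 + \frac{5}{1639}\right) \left(- \frac{1}{797805}\right) = \frac{4922}{1639} \left(- \frac{1}{797805}\right) = - \frac{4922}{1307602395}$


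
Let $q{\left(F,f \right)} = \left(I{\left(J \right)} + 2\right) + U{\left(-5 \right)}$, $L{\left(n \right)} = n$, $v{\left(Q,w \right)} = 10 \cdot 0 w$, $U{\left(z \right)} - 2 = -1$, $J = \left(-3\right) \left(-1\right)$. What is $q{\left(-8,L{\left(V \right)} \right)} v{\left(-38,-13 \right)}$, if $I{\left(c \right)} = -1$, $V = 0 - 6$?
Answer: $0$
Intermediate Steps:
$J = 3$
$U{\left(z \right)} = 1$ ($U{\left(z \right)} = 2 - 1 = 1$)
$v{\left(Q,w \right)} = 0$ ($v{\left(Q,w \right)} = 10 \cdot 0 = 0$)
$V = -6$ ($V = 0 - 6 = -6$)
$q{\left(F,f \right)} = 2$ ($q{\left(F,f \right)} = \left(-1 + 2\right) + 1 = 1 + 1 = 2$)
$q{\left(-8,L{\left(V \right)} \right)} v{\left(-38,-13 \right)} = 2 \cdot 0 = 0$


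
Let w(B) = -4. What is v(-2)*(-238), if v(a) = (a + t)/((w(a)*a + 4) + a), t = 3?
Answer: -119/5 ≈ -23.800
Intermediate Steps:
v(a) = (3 + a)/(4 - 3*a) (v(a) = (a + 3)/((-4*a + 4) + a) = (3 + a)/((4 - 4*a) + a) = (3 + a)/(4 - 3*a))
v(-2)*(-238) = ((3 - 2)/(4 - 3*(-2)))*(-238) = (1/(4 + 6))*(-238) = (1/10)*(-238) = ((⅒)*1)*(-238) = (⅒)*(-238) = -119/5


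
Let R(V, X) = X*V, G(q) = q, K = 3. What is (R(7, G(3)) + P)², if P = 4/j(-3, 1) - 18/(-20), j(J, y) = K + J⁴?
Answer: 21242881/44100 ≈ 481.70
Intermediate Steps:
j(J, y) = 3 + J⁴
R(V, X) = V*X
P = 199/210 (P = 4/(3 + (-3)⁴) - 18/(-20) = 4/(3 + 81) - 18*(-1/20) = 4/84 + 9/10 = 4*(1/84) + 9/10 = 1/21 + 9/10 = 199/210 ≈ 0.94762)
(R(7, G(3)) + P)² = (7*3 + 199/210)² = (21 + 199/210)² = (4609/210)² = 21242881/44100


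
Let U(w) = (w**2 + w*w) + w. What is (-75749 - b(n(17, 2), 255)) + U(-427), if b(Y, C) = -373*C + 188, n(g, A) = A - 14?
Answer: 383409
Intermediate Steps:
n(g, A) = -14 + A
U(w) = w + 2*w**2 (U(w) = (w**2 + w**2) + w = 2*w**2 + w = w + 2*w**2)
b(Y, C) = 188 - 373*C
(-75749 - b(n(17, 2), 255)) + U(-427) = (-75749 - (188 - 373*255)) - 427*(1 + 2*(-427)) = (-75749 - (188 - 95115)) - 427*(1 - 854) = (-75749 - 1*(-94927)) - 427*(-853) = (-75749 + 94927) + 364231 = 19178 + 364231 = 383409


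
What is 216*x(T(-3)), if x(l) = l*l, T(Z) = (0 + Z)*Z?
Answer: 17496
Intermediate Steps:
T(Z) = Z**2 (T(Z) = Z*Z = Z**2)
x(l) = l**2
216*x(T(-3)) = 216*((-3)**2)**2 = 216*9**2 = 216*81 = 17496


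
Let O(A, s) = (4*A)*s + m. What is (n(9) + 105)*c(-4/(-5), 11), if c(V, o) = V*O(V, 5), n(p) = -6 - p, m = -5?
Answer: 792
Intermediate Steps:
O(A, s) = -5 + 4*A*s (O(A, s) = (4*A)*s - 5 = 4*A*s - 5 = -5 + 4*A*s)
c(V, o) = V*(-5 + 20*V) (c(V, o) = V*(-5 + 4*V*5) = V*(-5 + 20*V))
(n(9) + 105)*c(-4/(-5), 11) = ((-6 - 1*9) + 105)*(5*(-4/(-5))*(-1 + 4*(-4/(-5)))) = ((-6 - 9) + 105)*(5*(-4*(-⅕))*(-1 + 4*(-4*(-⅕)))) = (-15 + 105)*(5*(⅘)*(-1 + 4*(⅘))) = 90*(5*(⅘)*(-1 + 16/5)) = 90*(5*(⅘)*(11/5)) = 90*(44/5) = 792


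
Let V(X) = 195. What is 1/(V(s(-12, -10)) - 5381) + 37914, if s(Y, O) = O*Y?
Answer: 196622003/5186 ≈ 37914.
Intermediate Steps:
1/(V(s(-12, -10)) - 5381) + 37914 = 1/(195 - 5381) + 37914 = 1/(-5186) + 37914 = -1/5186 + 37914 = 196622003/5186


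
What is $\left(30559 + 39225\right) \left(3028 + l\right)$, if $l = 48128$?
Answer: $3569870304$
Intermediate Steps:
$\left(30559 + 39225\right) \left(3028 + l\right) = \left(30559 + 39225\right) \left(3028 + 48128\right) = 69784 \cdot 51156 = 3569870304$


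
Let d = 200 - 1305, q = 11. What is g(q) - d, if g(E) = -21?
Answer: 1084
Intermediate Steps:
d = -1105
g(q) - d = -21 - 1*(-1105) = -21 + 1105 = 1084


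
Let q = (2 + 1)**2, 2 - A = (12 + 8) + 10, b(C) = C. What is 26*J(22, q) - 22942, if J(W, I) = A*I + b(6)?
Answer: -29338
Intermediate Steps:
A = -28 (A = 2 - ((12 + 8) + 10) = 2 - (20 + 10) = 2 - 1*30 = 2 - 30 = -28)
q = 9 (q = 3**2 = 9)
J(W, I) = 6 - 28*I (J(W, I) = -28*I + 6 = 6 - 28*I)
26*J(22, q) - 22942 = 26*(6 - 28*9) - 22942 = 26*(6 - 252) - 22942 = 26*(-246) - 22942 = -6396 - 22942 = -29338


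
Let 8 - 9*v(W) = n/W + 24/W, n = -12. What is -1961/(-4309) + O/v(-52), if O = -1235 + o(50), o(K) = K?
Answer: -597211478/461063 ≈ -1295.3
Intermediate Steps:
v(W) = 8/9 - 4/(3*W) (v(W) = 8/9 - (-12/W + 24/W)/9 = 8/9 - 4/(3*W))
O = -1185 (O = -1235 + 50 = -1185)
-1961/(-4309) + O/v(-52) = -1961/(-4309) - 1185*(-117/(-3 + 2*(-52))) = -1961*(-1/4309) - 1185*(-117/(-3 - 104)) = 1961/4309 - 1185/((4/9)*(-1/52)*(-107)) = 1961/4309 - 1185/107/117 = 1961/4309 - 1185*117/107 = 1961/4309 - 138645/107 = -597211478/461063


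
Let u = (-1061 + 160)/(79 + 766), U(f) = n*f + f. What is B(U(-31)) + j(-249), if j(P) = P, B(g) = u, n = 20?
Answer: -211306/845 ≈ -250.07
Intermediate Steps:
U(f) = 21*f (U(f) = 20*f + f = 21*f)
u = -901/845 ≈ -1.0663
B(g) = -901/845
B(U(-31)) + j(-249) = -901/845 - 249 = -211306/845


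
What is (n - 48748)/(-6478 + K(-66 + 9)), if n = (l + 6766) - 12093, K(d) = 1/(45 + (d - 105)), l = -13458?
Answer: 7901361/757927 ≈ 10.425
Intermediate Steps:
K(d) = 1/(-60 + d) (K(d) = 1/(45 + (-105 + d)) = 1/(-60 + d))
n = -18785 (n = (-13458 + 6766) - 12093 = -6692 - 12093 = -18785)
(n - 48748)/(-6478 + K(-66 + 9)) = (-18785 - 48748)/(-6478 + 1/(-60 + (-66 + 9))) = -67533/(-6478 + 1/(-60 - 57)) = -67533/(-6478 + 1/(-117)) = -67533/(-6478 - 1/117) = -67533/(-757927/117) = -67533*(-117/757927) = 7901361/757927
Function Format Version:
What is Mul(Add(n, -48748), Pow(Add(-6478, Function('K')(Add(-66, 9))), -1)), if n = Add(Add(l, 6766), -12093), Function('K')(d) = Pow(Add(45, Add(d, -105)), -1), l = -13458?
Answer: Rational(7901361, 757927) ≈ 10.425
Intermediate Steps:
Function('K')(d) = Pow(Add(-60, d), -1) (Function('K')(d) = Pow(Add(45, Add(-105, d)), -1) = Pow(Add(-60, d), -1))
n = -18785 (n = Add(Add(-13458, 6766), -12093) = Add(-6692, -12093) = -18785)
Mul(Add(n, -48748), Pow(Add(-6478, Function('K')(Add(-66, 9))), -1)) = Mul(Add(-18785, -48748), Pow(Add(-6478, Pow(Add(-60, Add(-66, 9)), -1)), -1)) = Mul(-67533, Pow(Add(-6478, Pow(Add(-60, -57), -1)), -1)) = Mul(-67533, Pow(Add(-6478, Pow(-117, -1)), -1)) = Mul(-67533, Pow(Add(-6478, Rational(-1, 117)), -1)) = Mul(-67533, Pow(Rational(-757927, 117), -1)) = Mul(-67533, Rational(-117, 757927)) = Rational(7901361, 757927)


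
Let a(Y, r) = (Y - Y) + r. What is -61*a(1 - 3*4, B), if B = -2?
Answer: 122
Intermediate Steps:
a(Y, r) = r (a(Y, r) = 0 + r = r)
-61*a(1 - 3*4, B) = -61*(-2) = 122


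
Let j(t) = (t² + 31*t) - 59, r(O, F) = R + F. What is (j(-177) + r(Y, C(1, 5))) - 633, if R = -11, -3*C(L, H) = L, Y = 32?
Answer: 75416/3 ≈ 25139.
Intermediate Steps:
C(L, H) = -L/3
r(O, F) = -11 + F
j(t) = -59 + t² + 31*t
(j(-177) + r(Y, C(1, 5))) - 633 = ((-59 + (-177)² + 31*(-177)) + (-11 - ⅓*1)) - 633 = ((-59 + 31329 - 5487) + (-11 - ⅓)) - 633 = (25783 - 34/3) - 633 = 77315/3 - 633 = 75416/3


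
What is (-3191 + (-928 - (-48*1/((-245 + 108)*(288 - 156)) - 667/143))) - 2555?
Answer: -130659007/19591 ≈ -6669.3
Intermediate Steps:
(-3191 + (-928 - (-48*1/((-245 + 108)*(288 - 156)) - 667/143))) - 2555 = (-3191 + (-928 - (-48/(132*(-137)) - 667*1/143))) - 2555 = (-3191 + (-928 - (-48/(-18084) - 667/143))) - 2555 = (-3191 + (-928 - (-48*(-1/18084) - 667/143))) - 2555 = (-3191 + (-928 - (4/1507 - 667/143))) - 2555 = (-3191 + (-928 - 1*(-91327/19591))) - 2555 = (-3191 + (-928 + 91327/19591)) - 2555 = (-3191 - 18089121/19591) - 2555 = -80604002/19591 - 2555 = -130659007/19591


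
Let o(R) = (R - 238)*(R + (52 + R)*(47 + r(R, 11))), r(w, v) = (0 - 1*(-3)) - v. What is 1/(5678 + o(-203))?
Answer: 1/2692250 ≈ 3.7144e-7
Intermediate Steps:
r(w, v) = 3 - v (r(w, v) = (0 + 3) - v = 3 - v)
o(R) = (-238 + R)*(2028 + 40*R) (o(R) = (R - 238)*(R + (52 + R)*(47 + (3 - 1*11))) = (-238 + R)*(R + (52 + R)*(47 + (3 - 11))) = (-238 + R)*(R + (52 + R)*(47 - 8)) = (-238 + R)*(R + (52 + R)*39) = (-238 + R)*(R + (2028 + 39*R)) = (-238 + R)*(2028 + 40*R))
1/(5678 + o(-203)) = 1/(5678 + (-482664 - 7492*(-203) + 40*(-203)²)) = 1/(5678 + (-482664 + 1520876 + 40*41209)) = 1/(5678 + (-482664 + 1520876 + 1648360)) = 1/(5678 + 2686572) = 1/2692250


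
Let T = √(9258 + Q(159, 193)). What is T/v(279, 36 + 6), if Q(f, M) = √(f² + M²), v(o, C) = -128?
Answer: -√(9258 + 13*√370)/128 ≈ -0.76179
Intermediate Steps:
Q(f, M) = √(M² + f²)
T = √(9258 + 13*√370) (T = √(9258 + √(193² + 159²)) = √(9258 + √(37249 + 25281)) = √(9258 + √62530) = √(9258 + 13*√370) ≈ 97.509)
T/v(279, 36 + 6) = √(9258 + 13*√370)/(-128) = √(9258 + 13*√370)*(-1/128) = -√(9258 + 13*√370)/128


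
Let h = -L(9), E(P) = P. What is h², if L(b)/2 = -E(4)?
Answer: 64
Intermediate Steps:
L(b) = -8 (L(b) = 2*(-1*4) = 2*(-4) = -8)
h = 8 (h = -1*(-8) = 8)
h² = 8² = 64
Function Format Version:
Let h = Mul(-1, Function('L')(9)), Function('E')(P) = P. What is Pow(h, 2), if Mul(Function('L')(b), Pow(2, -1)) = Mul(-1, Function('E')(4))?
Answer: 64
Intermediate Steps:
Function('L')(b) = -8 (Function('L')(b) = Mul(2, Mul(-1, 4)) = Mul(2, -4) = -8)
h = 8 (h = Mul(-1, -8) = 8)
Pow(h, 2) = Pow(8, 2) = 64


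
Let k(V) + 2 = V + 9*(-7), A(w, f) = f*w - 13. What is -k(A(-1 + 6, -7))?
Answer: 113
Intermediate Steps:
A(w, f) = -13 + f*w
k(V) = -65 + V (k(V) = -2 + (V + 9*(-7)) = -2 + (V - 63) = -2 + (-63 + V) = -65 + V)
-k(A(-1 + 6, -7)) = -(-65 + (-13 - 7*(-1 + 6))) = -(-65 + (-13 - 7*5)) = -(-65 + (-13 - 35)) = -(-65 - 48) = -1*(-113) = 113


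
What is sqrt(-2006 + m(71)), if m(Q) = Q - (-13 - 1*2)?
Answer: 8*I*sqrt(30) ≈ 43.818*I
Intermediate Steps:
m(Q) = 15 + Q (m(Q) = Q - (-13 - 2) = Q - 1*(-15) = Q + 15 = 15 + Q)
sqrt(-2006 + m(71)) = sqrt(-2006 + (15 + 71)) = sqrt(-2006 + 86) = sqrt(-1920) = 8*I*sqrt(30)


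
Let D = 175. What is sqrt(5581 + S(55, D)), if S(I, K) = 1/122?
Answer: sqrt(83067726)/122 ≈ 74.706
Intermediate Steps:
S(I, K) = 1/122
sqrt(5581 + S(55, D)) = sqrt(5581 + 1/122) = sqrt(680883/122) = sqrt(83067726)/122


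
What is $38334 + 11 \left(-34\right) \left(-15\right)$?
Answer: $43944$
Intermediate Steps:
$38334 + 11 \left(-34\right) \left(-15\right) = 38334 - -5610 = 38334 + 5610 = 43944$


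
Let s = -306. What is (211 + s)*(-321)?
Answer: 30495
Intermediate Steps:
(211 + s)*(-321) = (211 - 306)*(-321) = -95*(-321) = 30495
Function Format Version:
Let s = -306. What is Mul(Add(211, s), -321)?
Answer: 30495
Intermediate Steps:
Mul(Add(211, s), -321) = Mul(Add(211, -306), -321) = Mul(-95, -321) = 30495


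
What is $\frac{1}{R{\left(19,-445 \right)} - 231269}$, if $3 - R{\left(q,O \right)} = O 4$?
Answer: $- \frac{1}{229486} \approx -4.3576 \cdot 10^{-6}$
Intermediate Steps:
$R{\left(q,O \right)} = 3 - 4 O$ ($R{\left(q,O \right)} = 3 - O 4 = 3 - 4 O$)
$\frac{1}{R{\left(19,-445 \right)} - 231269} = \frac{1}{\left(3 - -1780\right) - 231269} = \frac{1}{\left(3 + 1780\right) - 231269} = \frac{1}{1783 - 231269} = \frac{1}{-229486} = - \frac{1}{229486}$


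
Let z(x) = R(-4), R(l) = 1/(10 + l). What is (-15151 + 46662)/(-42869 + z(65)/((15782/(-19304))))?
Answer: -745959903/1014842663 ≈ -0.73505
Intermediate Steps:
z(x) = 1/6 (z(x) = 1/(10 - 4) = 1/6)
(-15151 + 46662)/(-42869 + z(65)/((15782/(-19304)))) = (-15151 + 46662)/(-42869 + 1/(6*((15782/(-19304))))) = 31511/(-42869 + 1/(6*((15782*(-1/19304))))) = 31511/(-42869 + 1/(6*(-7891/9652))) = 31511/(-42869 + (1/6)*(-9652/7891)) = 31511/(-42869 - 4826/23673) = 31511/(-1014842663/23673) = 31511*(-23673/1014842663) = -745959903/1014842663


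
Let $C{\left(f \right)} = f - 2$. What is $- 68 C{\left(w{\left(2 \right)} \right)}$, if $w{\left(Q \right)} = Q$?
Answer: $0$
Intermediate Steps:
$C{\left(f \right)} = -2 + f$
$- 68 C{\left(w{\left(2 \right)} \right)} = - 68 \left(-2 + 2\right) = \left(-68\right) 0 = 0$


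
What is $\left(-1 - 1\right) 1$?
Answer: $-2$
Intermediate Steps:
$\left(-1 - 1\right) 1 = \left(-2\right) 1 = -2$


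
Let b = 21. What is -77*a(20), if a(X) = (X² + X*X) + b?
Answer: -63217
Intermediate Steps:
a(X) = 21 + 2*X² (a(X) = (X² + X*X) + 21 = (X² + X²) + 21 = 2*X² + 21 = 21 + 2*X²)
-77*a(20) = -77*(21 + 2*20²) = -77*(21 + 2*400) = -77*(21 + 800) = -77*821 = -63217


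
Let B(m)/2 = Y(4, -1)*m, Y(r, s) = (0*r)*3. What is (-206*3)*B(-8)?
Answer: 0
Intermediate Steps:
Y(r, s) = 0 (Y(r, s) = 0*3 = 0)
B(m) = 0 (B(m) = 2*(0*m) = 2*0 = 0)
(-206*3)*B(-8) = -206*3*0 = -618*0 = 0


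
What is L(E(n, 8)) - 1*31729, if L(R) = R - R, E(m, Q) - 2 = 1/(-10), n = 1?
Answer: -31729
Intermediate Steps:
E(m, Q) = 19/10 (E(m, Q) = 2 + 1/(-10) = 2 - ⅒ = 19/10)
L(R) = 0
L(E(n, 8)) - 1*31729 = 0 - 1*31729 = 0 - 31729 = -31729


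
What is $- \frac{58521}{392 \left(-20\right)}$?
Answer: $\frac{58521}{7840} \approx 7.4644$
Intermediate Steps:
$- \frac{58521}{392 \left(-20\right)} = - \frac{58521}{-7840} = \left(-58521\right) \left(- \frac{1}{7840}\right) = \frac{58521}{7840}$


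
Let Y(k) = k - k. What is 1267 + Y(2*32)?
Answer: 1267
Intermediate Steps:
Y(k) = 0
1267 + Y(2*32) = 1267 + 0 = 1267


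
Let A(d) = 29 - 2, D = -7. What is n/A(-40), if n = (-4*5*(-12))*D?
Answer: -560/9 ≈ -62.222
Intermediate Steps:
n = -1680 (n = (-4*5*(-12))*(-7) = -20*(-12)*(-7) = 240*(-7) = -1680)
A(d) = 27
n/A(-40) = -1680/27 = -1680*1/27 = -560/9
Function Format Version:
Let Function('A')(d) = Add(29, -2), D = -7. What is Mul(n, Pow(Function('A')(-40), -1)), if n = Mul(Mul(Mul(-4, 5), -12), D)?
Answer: Rational(-560, 9) ≈ -62.222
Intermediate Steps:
n = -1680 (n = Mul(Mul(Mul(-4, 5), -12), -7) = Mul(Mul(-20, -12), -7) = Mul(240, -7) = -1680)
Function('A')(d) = 27
Mul(n, Pow(Function('A')(-40), -1)) = Mul(-1680, Pow(27, -1)) = Mul(-1680, Rational(1, 27)) = Rational(-560, 9)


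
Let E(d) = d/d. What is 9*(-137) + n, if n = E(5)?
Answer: -1232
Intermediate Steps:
E(d) = 1
n = 1
9*(-137) + n = 9*(-137) + 1 = -1233 + 1 = -1232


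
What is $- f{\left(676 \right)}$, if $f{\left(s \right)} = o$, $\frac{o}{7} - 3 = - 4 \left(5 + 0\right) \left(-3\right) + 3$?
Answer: $-462$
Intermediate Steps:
$o = 462$ ($o = 21 + 7 \left(- 4 \left(5 + 0\right) \left(-3\right) + 3\right) = 21 + 7 \left(\left(-4\right) 5 \left(-3\right) + 3\right) = 21 + 7 \left(\left(-20\right) \left(-3\right) + 3\right) = 21 + 7 \left(60 + 3\right) = 21 + 7 \cdot 63 = 21 + 441 = 462$)
$f{\left(s \right)} = 462$
$- f{\left(676 \right)} = \left(-1\right) 462 = -462$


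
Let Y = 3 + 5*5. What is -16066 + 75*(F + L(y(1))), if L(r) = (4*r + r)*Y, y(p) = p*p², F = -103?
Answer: -13291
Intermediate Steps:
y(p) = p³
Y = 28 (Y = 3 + 25 = 28)
L(r) = 140*r (L(r) = (4*r + r)*28 = (5*r)*28 = 140*r)
-16066 + 75*(F + L(y(1))) = -16066 + 75*(-103 + 140*1³) = -16066 + 75*(-103 + 140*1) = -16066 + 75*(-103 + 140) = -16066 + 75*37 = -16066 + 2775 = -13291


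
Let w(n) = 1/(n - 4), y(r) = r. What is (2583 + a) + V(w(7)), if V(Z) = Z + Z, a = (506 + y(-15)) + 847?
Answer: 11765/3 ≈ 3921.7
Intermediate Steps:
w(n) = 1/(-4 + n)
a = 1338 (a = (506 - 15) + 847 = 491 + 847 = 1338)
V(Z) = 2*Z
(2583 + a) + V(w(7)) = (2583 + 1338) + 2/(-4 + 7) = 3921 + 2/3 = 11765/3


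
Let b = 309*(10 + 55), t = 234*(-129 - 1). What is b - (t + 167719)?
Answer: -117214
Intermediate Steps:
t = -30420 (t = 234*(-130) = -30420)
b = 20085 (b = 309*65 = 20085)
b - (t + 167719) = 20085 - (-30420 + 167719) = 20085 - 1*137299 = 20085 - 137299 = -117214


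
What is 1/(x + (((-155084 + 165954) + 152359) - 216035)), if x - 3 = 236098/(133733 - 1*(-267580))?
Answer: -401313/21190294241 ≈ -1.8939e-5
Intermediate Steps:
x = 1440037/401313 (x = 3 + 236098/(133733 - 1*(-267580)) = 3 + 236098/(133733 + 267580) = 3 + 236098/401313 = 1440037/401313 ≈ 3.5883)
1/(x + (((-155084 + 165954) + 152359) - 216035)) = 1/(1440037/401313 + (((-155084 + 165954) + 152359) - 216035)) = 1/(1440037/401313 + ((10870 + 152359) - 216035)) = 1/(1440037/401313 + (163229 - 216035)) = 1/(1440037/401313 - 52806) = 1/(-21190294241/401313) = -401313/21190294241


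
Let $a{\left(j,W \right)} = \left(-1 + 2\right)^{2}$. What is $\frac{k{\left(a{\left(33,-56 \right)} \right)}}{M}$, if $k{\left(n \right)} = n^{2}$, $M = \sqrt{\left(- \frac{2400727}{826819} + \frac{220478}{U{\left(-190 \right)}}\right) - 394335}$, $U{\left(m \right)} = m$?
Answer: $- \frac{i \sqrt{49798546061117493045}}{4437932064783} \approx - 0.0015901 i$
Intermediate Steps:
$a{\left(j,W \right)} = 1$ ($a{\left(j,W \right)} = 1^{2} = 1$)
$M = \frac{i \sqrt{49798546061117493045}}{11221115}$ ($M = \sqrt{\left(- \frac{2400727}{826819} + \frac{220478}{-190}\right) - 394335} = \sqrt{\left(\left(-2400727\right) \frac{1}{826819} + 220478 \left(- \frac{1}{190}\right)\right) - 394335} = \sqrt{\left(- \frac{342961}{118117} - \frac{110239}{95}\right) - 394335} = \sqrt{- \frac{13053681258}{11221115} - 394335} = \sqrt{- \frac{4437932064783}{11221115}} = \frac{i \sqrt{49798546061117493045}}{11221115} \approx 628.89 i$)
$\frac{k{\left(a{\left(33,-56 \right)} \right)}}{M} = \frac{1^{2}}{\frac{1}{11221115} i \sqrt{49798546061117493045}} = 1 \left(- \frac{i \sqrt{49798546061117493045}}{4437932064783}\right) = - \frac{i \sqrt{49798546061117493045}}{4437932064783}$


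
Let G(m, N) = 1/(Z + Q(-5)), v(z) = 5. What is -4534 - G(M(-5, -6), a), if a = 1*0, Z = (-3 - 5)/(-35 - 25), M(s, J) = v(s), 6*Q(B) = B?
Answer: -31728/7 ≈ -4532.6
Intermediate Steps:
Q(B) = B/6
M(s, J) = 5
Z = 2/15 (Z = -8/(-60) = -8*(-1/60) = 2/15 ≈ 0.13333)
a = 0
G(m, N) = -10/7 (G(m, N) = 1/(2/15 + (⅙)*(-5)) = 1/(2/15 - ⅚) = 1/(-7/10) = -10/7)
-4534 - G(M(-5, -6), a) = -4534 - 1*(-10/7) = -4534 + 10/7 = -31728/7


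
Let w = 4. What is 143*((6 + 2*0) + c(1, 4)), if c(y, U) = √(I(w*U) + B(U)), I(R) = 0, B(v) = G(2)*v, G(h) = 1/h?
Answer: 858 + 143*√2 ≈ 1060.2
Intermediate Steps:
G(h) = 1/h
B(v) = v/2
c(y, U) = √2*√U/2 (c(y, U) = √(0 + U/2) = √(U/2) = √2*√U/2)
143*((6 + 2*0) + c(1, 4)) = 143*((6 + 2*0) + √2*√4/2) = 143*((6 + 0) + (½)*√2*2) = 143*(6 + √2) = 858 + 143*√2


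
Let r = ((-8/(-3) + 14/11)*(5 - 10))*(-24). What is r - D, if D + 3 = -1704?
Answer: 23977/11 ≈ 2179.7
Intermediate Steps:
D = -1707 (D = -3 - 1704 = -1707)
r = 5200/11 (r = ((-8*(-⅓) + 14*(1/11))*(-5))*(-24) = ((8/3 + 14/11)*(-5))*(-24) = ((130/33)*(-5))*(-24) = -650/33*(-24) = 5200/11 ≈ 472.73)
r - D = 5200/11 - 1*(-1707) = 5200/11 + 1707 = 23977/11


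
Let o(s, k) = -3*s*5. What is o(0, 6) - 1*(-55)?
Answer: 55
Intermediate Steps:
o(s, k) = -15*s
o(0, 6) - 1*(-55) = -15*0 - 1*(-55) = 0 + 55 = 55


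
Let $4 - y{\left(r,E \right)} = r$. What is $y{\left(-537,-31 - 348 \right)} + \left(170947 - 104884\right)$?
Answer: $66604$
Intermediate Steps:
$y{\left(r,E \right)} = 4 - r$
$y{\left(-537,-31 - 348 \right)} + \left(170947 - 104884\right) = \left(4 - -537\right) + \left(170947 - 104884\right) = \left(4 + 537\right) + \left(170947 - 104884\right) = 541 + 66063 = 66604$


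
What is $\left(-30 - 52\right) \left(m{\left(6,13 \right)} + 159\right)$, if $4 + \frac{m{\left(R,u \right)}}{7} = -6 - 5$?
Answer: $-4428$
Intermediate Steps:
$m{\left(R,u \right)} = -105$ ($m{\left(R,u \right)} = -28 + 7 \left(-6 - 5\right) = -28 + 7 \left(-11\right) = -28 - 77 = -105$)
$\left(-30 - 52\right) \left(m{\left(6,13 \right)} + 159\right) = \left(-30 - 52\right) \left(-105 + 159\right) = \left(-30 - 52\right) 54 = \left(-82\right) 54 = -4428$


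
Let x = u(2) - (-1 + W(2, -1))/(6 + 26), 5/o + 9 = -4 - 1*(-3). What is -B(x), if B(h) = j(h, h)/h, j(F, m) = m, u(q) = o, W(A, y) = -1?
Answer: -1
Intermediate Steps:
o = -½ (o = 5/(-9 + (-4 - 1*(-3))) = 5/(-9 + (-4 + 3)) = 5/(-9 - 1) = 5/(-10) = 5*(-⅒) = -½ ≈ -0.50000)
u(q) = -½
x = -7/16 (x = -½ - (-1 - 1)/(6 + 26) = -½ - (-2)/32 = -½ - 1*(-1/16) = -½ + 1/16 = -7/16 ≈ -0.43750)
B(h) = 1 (B(h) = h/h = 1)
-B(x) = -1*1 = -1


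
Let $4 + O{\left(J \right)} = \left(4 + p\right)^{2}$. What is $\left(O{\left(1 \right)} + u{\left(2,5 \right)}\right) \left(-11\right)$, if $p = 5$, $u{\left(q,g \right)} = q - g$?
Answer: $-814$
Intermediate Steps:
$O{\left(J \right)} = 77$ ($O{\left(J \right)} = -4 + \left(4 + 5\right)^{2} = -4 + 9^{2} = -4 + 81 = 77$)
$\left(O{\left(1 \right)} + u{\left(2,5 \right)}\right) \left(-11\right) = \left(77 + \left(2 - 5\right)\right) \left(-11\right) = \left(77 - 3\right) \left(-11\right) = 74 \left(-11\right) = -814$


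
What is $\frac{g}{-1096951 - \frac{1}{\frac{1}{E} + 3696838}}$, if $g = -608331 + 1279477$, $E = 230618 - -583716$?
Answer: $- \frac{288636967858869054}{471761152610359511} \approx -0.61183$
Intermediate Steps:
$E = 814334$ ($E = 230618 + 583716 = 814334$)
$g = 671146$
$\frac{g}{-1096951 - \frac{1}{\frac{1}{E} + 3696838}} = \frac{671146}{-1096951 - \frac{1}{\frac{1}{814334} + 3696838}} = \frac{671146}{-1096951 - \frac{1}{\frac{3010460875893}{814334}}} = \frac{671146}{-1096951 - \frac{814334}{3010460875893}} = \frac{671146}{- \frac{3302328068272516577}{3010460875893}} = 671146 \left(- \frac{3010460875893}{3302328068272516577}\right) = - \frac{288636967858869054}{471761152610359511}$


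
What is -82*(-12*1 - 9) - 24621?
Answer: -22899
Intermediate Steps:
-82*(-12*1 - 9) - 24621 = -82*(-12 - 9) - 24621 = -82*(-21) - 24621 = 1722 - 24621 = -22899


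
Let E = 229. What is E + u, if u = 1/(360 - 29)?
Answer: 75800/331 ≈ 229.00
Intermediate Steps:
u = 1/331 ≈ 0.0030211
E + u = 229 + 1/331 = 75800/331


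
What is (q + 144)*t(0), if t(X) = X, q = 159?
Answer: 0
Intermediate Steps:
(q + 144)*t(0) = (159 + 144)*0 = 303*0 = 0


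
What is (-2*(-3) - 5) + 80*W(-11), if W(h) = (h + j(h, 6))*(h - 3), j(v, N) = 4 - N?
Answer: 14561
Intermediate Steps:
W(h) = (-3 + h)*(-2 + h) (W(h) = (h + (4 - 1*6))*(h - 3) = (h + (4 - 6))*(-3 + h) = (h - 2)*(-3 + h) = (-2 + h)*(-3 + h) = (-3 + h)*(-2 + h))
(-2*(-3) - 5) + 80*W(-11) = (-2*(-3) - 5) + 80*(6 + (-11)² - 5*(-11)) = (6 - 5) + 80*(6 + 121 + 55) = 1 + 80*182 = 1 + 14560 = 14561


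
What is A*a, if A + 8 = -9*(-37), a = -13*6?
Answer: -25350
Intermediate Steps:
a = -78
A = 325 (A = -8 - 9*(-37) = -8 + 333 = 325)
A*a = 325*(-78) = -25350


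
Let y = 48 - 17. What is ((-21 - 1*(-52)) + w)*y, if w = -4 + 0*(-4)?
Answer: 837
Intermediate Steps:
w = -4 (w = -4 + 0 = -4)
y = 31
((-21 - 1*(-52)) + w)*y = ((-21 - 1*(-52)) - 4)*31 = ((-21 + 52) - 4)*31 = (31 - 4)*31 = 27*31 = 837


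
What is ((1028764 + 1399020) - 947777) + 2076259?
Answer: 3556266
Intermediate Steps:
((1028764 + 1399020) - 947777) + 2076259 = (2427784 - 947777) + 2076259 = 1480007 + 2076259 = 3556266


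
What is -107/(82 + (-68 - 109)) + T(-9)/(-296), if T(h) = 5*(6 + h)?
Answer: 33097/28120 ≈ 1.1770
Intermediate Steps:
T(h) = 30 + 5*h
-107/(82 + (-68 - 109)) + T(-9)/(-296) = -107/(82 + (-68 - 109)) + (30 + 5*(-9))/(-296) = -107/(82 - 177) + (30 - 45)*(-1/296) = -107/(-95) - 15*(-1/296) = -107*(-1/95) + 15/296 = 107/95 + 15/296 = 33097/28120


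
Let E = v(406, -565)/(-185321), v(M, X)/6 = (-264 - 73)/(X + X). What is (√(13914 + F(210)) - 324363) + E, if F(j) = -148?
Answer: -33962870671506/104706365 + √13766 ≈ -3.2425e+5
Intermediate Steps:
v(M, X) = -1011/X (v(M, X) = 6*((-264 - 73)/(X + X)) = 6*(-337*1/(2*X)) = 6*(-337/(2*X)) = -1011/X)
E = -1011/104706365 (E = -1011/(-565)/(-185321) = -1011*(-1/565)*(-1/185321) = (1011/565)*(-1/185321) = -1011/104706365 ≈ -9.6556e-6)
(√(13914 + F(210)) - 324363) + E = (√(13914 - 148) - 324363) - 1011/104706365 = (√13766 - 324363) - 1011/104706365 = (-324363 + √13766) - 1011/104706365 = -33962870671506/104706365 + √13766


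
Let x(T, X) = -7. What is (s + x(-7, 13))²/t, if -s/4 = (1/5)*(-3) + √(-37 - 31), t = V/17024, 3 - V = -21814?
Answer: -454047104/545425 + 6264832*I*√17/109085 ≈ -832.46 + 236.79*I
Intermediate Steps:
V = 21817 (V = 3 - 1*(-21814) = 3 + 21814 = 21817)
t = 21817/17024 ≈ 1.2815
s = 12/5 - 8*I*√17 (s = -4*((1/5)*(-3) + √(-37 - 31)) = -4*((1*(⅕))*(-3) + √(-68)) = -4*((⅕)*(-3) + 2*I*√17) = -4*(-⅗ + 2*I*√17) = 12/5 - 8*I*√17 ≈ 2.4 - 32.985*I)
(s + x(-7, 13))²/t = ((12/5 - 8*I*√17) - 7)²/(21817/17024) = (-23/5 - 8*I*√17)²*(17024/21817) = 17024*(-23/5 - 8*I*√17)²/21817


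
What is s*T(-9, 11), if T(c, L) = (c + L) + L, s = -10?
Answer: -130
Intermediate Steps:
T(c, L) = c + 2*L (T(c, L) = (L + c) + L = c + 2*L)
s*T(-9, 11) = -10*(-9 + 2*11) = -10*(-9 + 22) = -10*13 = -130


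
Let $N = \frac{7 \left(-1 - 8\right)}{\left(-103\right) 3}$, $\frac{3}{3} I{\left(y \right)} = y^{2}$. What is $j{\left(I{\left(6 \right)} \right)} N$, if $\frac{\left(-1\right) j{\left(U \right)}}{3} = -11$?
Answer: $\frac{693}{103} \approx 6.7282$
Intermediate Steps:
$I{\left(y \right)} = y^{2}$
$j{\left(U \right)} = 33$ ($j{\left(U \right)} = \left(-3\right) \left(-11\right) = 33$)
$N = \frac{21}{103}$ ($N = \frac{7 \left(-9\right)}{-309} = \left(-63\right) \left(- \frac{1}{309}\right) = \frac{21}{103} \approx 0.20388$)
$j{\left(I{\left(6 \right)} \right)} N = 33 \cdot \frac{21}{103} = \frac{693}{103}$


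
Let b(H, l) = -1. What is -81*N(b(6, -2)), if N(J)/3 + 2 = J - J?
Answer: 486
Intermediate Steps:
N(J) = -6 (N(J) = -6 + 3*(J - J) = -6 + 3*0 = -6 + 0 = -6)
-81*N(b(6, -2)) = -81*(-6) = 486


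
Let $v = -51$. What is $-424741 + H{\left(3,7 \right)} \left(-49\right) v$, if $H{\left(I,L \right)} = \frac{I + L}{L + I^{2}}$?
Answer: $- \frac{3385433}{8} \approx -4.2318 \cdot 10^{5}$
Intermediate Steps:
$H{\left(I,L \right)} = \frac{I + L}{L + I^{2}}$
$-424741 + H{\left(3,7 \right)} \left(-49\right) v = -424741 + \frac{3 + 7}{7 + 3^{2}} \left(-49\right) \left(-51\right) = -424741 + \frac{1}{7 + 9} \cdot 10 \left(-49\right) \left(-51\right) = -424741 + \frac{1}{16} \cdot 10 \left(-49\right) \left(-51\right) = -424741 + \frac{5}{8} \left(-49\right) \left(-51\right) = -424741 - - \frac{12495}{8} = -424741 + \frac{12495}{8} = - \frac{3385433}{8}$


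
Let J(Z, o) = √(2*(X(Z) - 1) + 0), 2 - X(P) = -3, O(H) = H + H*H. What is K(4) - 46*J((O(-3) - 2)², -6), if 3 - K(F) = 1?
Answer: 2 - 92*√2 ≈ -128.11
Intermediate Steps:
O(H) = H + H²
X(P) = 5 (X(P) = 2 - 1*(-3) = 2 + 3 = 5)
K(F) = 2 (K(F) = 3 - 1*1 = 3 - 1 = 2)
J(Z, o) = 2*√2 (J(Z, o) = √(2*(5 - 1) + 0) = √(2*4 + 0) = √(8 + 0) = √8 = 2*√2)
K(4) - 46*J((O(-3) - 2)², -6) = 2 - 92*√2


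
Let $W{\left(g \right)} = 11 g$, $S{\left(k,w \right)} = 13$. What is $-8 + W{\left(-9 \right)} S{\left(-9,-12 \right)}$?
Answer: $-1295$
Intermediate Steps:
$-8 + W{\left(-9 \right)} S{\left(-9,-12 \right)} = -8 + 11 \left(-9\right) 13 = -8 - 1287 = -1295$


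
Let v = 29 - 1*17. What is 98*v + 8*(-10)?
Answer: 1096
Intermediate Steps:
v = 12 (v = 29 - 17 = 12)
98*v + 8*(-10) = 98*12 + 8*(-10) = 1176 - 80 = 1096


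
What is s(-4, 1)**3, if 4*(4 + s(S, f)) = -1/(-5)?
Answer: -493039/8000 ≈ -61.630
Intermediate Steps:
s(S, f) = -79/20 (s(S, f) = -4 + (-1/(-5))/4 = -4 + (-1*(-1/5))/4 = -4 + (1/4)*(1/5) = -4 + 1/20 = -79/20)
s(-4, 1)**3 = (-79/20)**3 = -493039/8000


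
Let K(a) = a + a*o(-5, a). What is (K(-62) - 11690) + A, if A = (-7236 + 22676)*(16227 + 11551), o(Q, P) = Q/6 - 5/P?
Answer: 1286641844/3 ≈ 4.2888e+8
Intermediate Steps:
o(Q, P) = -5/P + Q/6 (o(Q, P) = Q*(⅙) - 5/P = Q/6 - 5/P = -5/P + Q/6)
K(a) = a + a*(-⅚ - 5/a) (K(a) = a + a*(-5/a + (⅙)*(-5)) = a + a*(-5/a - ⅚) = a + a*(-⅚ - 5/a))
A = 428892320 (A = 15440*27778 = 428892320)
(K(-62) - 11690) + A = ((-5 + (⅙)*(-62)) - 11690) + 428892320 = ((-5 - 31/3) - 11690) + 428892320 = (-46/3 - 11690) + 428892320 = -35116/3 + 428892320 = 1286641844/3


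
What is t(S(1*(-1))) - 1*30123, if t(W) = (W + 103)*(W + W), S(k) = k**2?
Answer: -29915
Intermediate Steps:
t(W) = 2*W*(103 + W) (t(W) = (103 + W)*(2*W) = 2*W*(103 + W))
t(S(1*(-1))) - 1*30123 = 2*(1*(-1))**2*(103 + (1*(-1))**2) - 1*30123 = 2*(-1)**2*(103 + (-1)**2) - 30123 = 2*1*(103 + 1) - 30123 = 2*1*104 - 30123 = 208 - 30123 = -29915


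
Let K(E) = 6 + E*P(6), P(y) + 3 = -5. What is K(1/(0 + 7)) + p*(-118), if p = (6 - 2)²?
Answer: -13182/7 ≈ -1883.1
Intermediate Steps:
p = 16 (p = 4² = 16)
P(y) = -8 (P(y) = -3 - 5 = -8)
K(E) = 6 - 8*E (K(E) = 6 + E*(-8) = 6 - 8*E)
K(1/(0 + 7)) + p*(-118) = (6 - 8/(0 + 7)) + 16*(-118) = (6 - 8/7) - 1888 = 34/7 - 1888 = -13182/7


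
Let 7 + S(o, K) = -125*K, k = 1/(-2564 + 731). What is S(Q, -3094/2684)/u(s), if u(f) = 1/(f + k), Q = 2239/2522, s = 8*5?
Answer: 4496434313/819962 ≈ 5483.7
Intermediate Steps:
s = 40
k = -1/1833 (k = 1/(-1833) = -1/1833 ≈ -0.00054555)
Q = 2239/2522 (Q = 2239*(1/2522) = 2239/2522 ≈ 0.88779)
u(f) = 1/(-1/1833 + f) (u(f) = 1/(f - 1/1833) = 1/(-1/1833 + f))
S(o, K) = -7 - 125*K
S(Q, -3094/2684)/u(s) = (-7 - (-386750)/2684)/((1833/(-1 + 1833*40))) = (-7 - (-386750)/2684)/((1833/(-1 + 73320))) = (-7 - 125*(-1547/1342))/((1833/73319)) = (-7 + 193375/1342)/((1833*(1/73319))) = 183981/(1342*(1833/73319)) = (183981/1342)*(73319/1833) = 4496434313/819962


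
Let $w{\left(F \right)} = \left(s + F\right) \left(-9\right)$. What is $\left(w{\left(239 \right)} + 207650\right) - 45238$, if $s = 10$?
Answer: $160171$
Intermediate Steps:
$w{\left(F \right)} = -90 - 9 F$ ($w{\left(F \right)} = \left(10 + F\right) \left(-9\right) = -90 - 9 F$)
$\left(w{\left(239 \right)} + 207650\right) - 45238 = \left(\left(-90 - 2151\right) + 207650\right) - 45238 = \left(-2241 + 207650\right) - 45238 = 205409 - 45238 = 160171$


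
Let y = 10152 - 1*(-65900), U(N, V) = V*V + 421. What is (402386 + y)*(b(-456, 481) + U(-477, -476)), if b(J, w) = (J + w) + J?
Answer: 108397783908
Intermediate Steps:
b(J, w) = w + 2*J
U(N, V) = 421 + V² (U(N, V) = V² + 421 = 421 + V²)
y = 76052 (y = 10152 + 65900 = 76052)
(402386 + y)*(b(-456, 481) + U(-477, -476)) = (402386 + 76052)*((481 + 2*(-456)) + (421 + (-476)²)) = 478438*((481 - 912) + (421 + 226576)) = 478438*(-431 + 226997) = 478438*226566 = 108397783908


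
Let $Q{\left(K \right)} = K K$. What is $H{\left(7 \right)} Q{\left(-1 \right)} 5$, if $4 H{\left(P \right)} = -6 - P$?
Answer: $- \frac{65}{4} \approx -16.25$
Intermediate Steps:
$Q{\left(K \right)} = K^{2}$
$H{\left(P \right)} = - \frac{3}{2} - \frac{P}{4}$ ($H{\left(P \right)} = \frac{-6 - P}{4} = - \frac{3}{2} - \frac{P}{4}$)
$H{\left(7 \right)} Q{\left(-1 \right)} 5 = \left(- \frac{3}{2} - \frac{7}{4}\right) \left(-1\right)^{2} \cdot 5 = \left(- \frac{3}{2} - \frac{7}{4}\right) 1 \cdot 5 = \left(- \frac{13}{4}\right) 1 \cdot 5 = \left(- \frac{13}{4}\right) 5 = - \frac{65}{4}$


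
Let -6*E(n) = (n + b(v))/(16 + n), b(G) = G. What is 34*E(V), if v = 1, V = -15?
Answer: 238/3 ≈ 79.333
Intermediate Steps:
E(n) = -(1 + n)/(6*(16 + n)) (E(n) = -(n + 1)/(6*(16 + n)) = -(1 + n)/(6*(16 + n)))
34*E(V) = 34*((-1 - 1*(-15))/(6*(16 - 15))) = 34*((1/6)*(-1 + 15)/1) = 34*((1/6)*1*14) = 34*(7/3) = 238/3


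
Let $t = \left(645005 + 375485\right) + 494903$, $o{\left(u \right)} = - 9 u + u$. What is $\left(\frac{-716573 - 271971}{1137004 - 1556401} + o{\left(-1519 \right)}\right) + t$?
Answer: $\frac{640648778909}{419397} \approx 1.5275 \cdot 10^{6}$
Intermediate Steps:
$o{\left(u \right)} = - 8 u$
$t = 1515393$ ($t = 1020490 + 494903 = 1515393$)
$\left(\frac{-716573 - 271971}{1137004 - 1556401} + o{\left(-1519 \right)}\right) + t = \left(\frac{-716573 - 271971}{1137004 - 1556401} - -12152\right) + 1515393 = \left(- \frac{988544}{-419397} + 12152\right) + 1515393 = \left(\left(-988544\right) \left(- \frac{1}{419397}\right) + 12152\right) + 1515393 = \left(\frac{988544}{419397} + 12152\right) + 1515393 = \frac{5097500888}{419397} + 1515393 = \frac{640648778909}{419397}$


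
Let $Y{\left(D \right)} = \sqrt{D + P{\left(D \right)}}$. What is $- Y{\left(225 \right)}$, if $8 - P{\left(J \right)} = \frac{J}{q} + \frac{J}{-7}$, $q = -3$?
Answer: $- \frac{\sqrt{16667}}{7} \approx -18.443$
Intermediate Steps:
$P{\left(J \right)} = 8 + \frac{10 J}{21}$ ($P{\left(J \right)} = 8 - \left(\frac{J}{-3} + \frac{J}{-7}\right) = 8 - \left(J \left(- \frac{1}{3}\right) + J \left(- \frac{1}{7}\right)\right) = 8 - \left(- \frac{J}{3} - \frac{J}{7}\right) = 8 - - \frac{10 J}{21} = 8 + \frac{10 J}{21}$)
$Y{\left(D \right)} = \sqrt{8 + \frac{31 D}{21}}$ ($Y{\left(D \right)} = \sqrt{D + \left(8 + \frac{10 D}{21}\right)} = \sqrt{8 + \frac{31 D}{21}}$)
$- Y{\left(225 \right)} = - \frac{\sqrt{3528 + 651 \cdot 225}}{21} = - \frac{\sqrt{3528 + 146475}}{21} = - \frac{\sqrt{150003}}{21} = - \frac{3 \sqrt{16667}}{21} = - \frac{\sqrt{16667}}{7}$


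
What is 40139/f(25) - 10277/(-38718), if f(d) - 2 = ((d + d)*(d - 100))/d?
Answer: -3248077/11988 ≈ -270.94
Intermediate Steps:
f(d) = -198 + 2*d (f(d) = 2 + ((d + d)*(d - 100))/d = 2 + ((2*d)*(-100 + d))/d = 2 + (2*d*(-100 + d))/d = 2 + (-200 + 2*d) = -198 + 2*d)
40139/f(25) - 10277/(-38718) = 40139/(-198 + 2*25) - 10277/(-38718) = 40139/(-198 + 50) - 10277*(-1/38718) = 40139/(-148) + 43/162 = 40139*(-1/148) + 43/162 = -40139/148 + 43/162 = -3248077/11988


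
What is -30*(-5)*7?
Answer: 1050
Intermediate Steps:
-30*(-5)*7 = 150*7 = 1050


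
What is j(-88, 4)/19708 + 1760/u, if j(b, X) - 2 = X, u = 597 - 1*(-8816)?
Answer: 17371279/92755702 ≈ 0.18728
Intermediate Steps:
u = 9413 (u = 597 + 8816 = 9413)
j(b, X) = 2 + X
j(-88, 4)/19708 + 1760/u = (2 + 4)/19708 + 1760/9413 = 6*(1/19708) + 1760*(1/9413) = 3/9854 + 1760/9413 = 17371279/92755702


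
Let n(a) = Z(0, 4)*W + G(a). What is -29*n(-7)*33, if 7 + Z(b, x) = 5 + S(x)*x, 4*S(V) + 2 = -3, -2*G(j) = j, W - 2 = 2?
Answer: 46893/2 ≈ 23447.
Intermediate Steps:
W = 4 (W = 2 + 2 = 4)
G(j) = -j/2
S(V) = -5/4 (S(V) = -½ + (¼)*(-3) = -½ - ¾ = -5/4)
Z(b, x) = -2 - 5*x/4 (Z(b, x) = -7 + (5 - 5*x/4) = -2 - 5*x/4)
n(a) = -28 - a/2 (n(a) = (-2 - 5/4*4)*4 - a/2 = (-2 - 5)*4 - a/2 = -7*4 - a/2 = -28 - a/2)
-29*n(-7)*33 = -29*(-28 - ½*(-7))*33 = -29*(-28 + 7/2)*33 = -29*(-49/2)*33 = (1421/2)*33 = 46893/2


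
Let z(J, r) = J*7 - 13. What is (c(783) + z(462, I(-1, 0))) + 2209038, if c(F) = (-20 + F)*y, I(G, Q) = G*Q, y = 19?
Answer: 2226756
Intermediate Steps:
z(J, r) = -13 + 7*J (z(J, r) = 7*J - 13 = -13 + 7*J)
c(F) = -380 + 19*F (c(F) = (-20 + F)*19 = -380 + 19*F)
(c(783) + z(462, I(-1, 0))) + 2209038 = ((-380 + 19*783) + (-13 + 7*462)) + 2209038 = ((-380 + 14877) + (-13 + 3234)) + 2209038 = (14497 + 3221) + 2209038 = 17718 + 2209038 = 2226756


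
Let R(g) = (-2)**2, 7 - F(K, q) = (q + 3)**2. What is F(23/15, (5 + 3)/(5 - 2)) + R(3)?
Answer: -190/9 ≈ -21.111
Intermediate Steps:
F(K, q) = 7 - (3 + q)**2 (F(K, q) = 7 - (q + 3)**2 = 7 - (3 + q)**2)
R(g) = 4
F(23/15, (5 + 3)/(5 - 2)) + R(3) = (7 - (3 + (5 + 3)/(5 - 2))**2) + 4 = (7 - (3 + 8/3)**2) + 4 = (7 - (17/3)**2) + 4 = (7 - 1*289/9) + 4 = (7 - 289/9) + 4 = -226/9 + 4 = -190/9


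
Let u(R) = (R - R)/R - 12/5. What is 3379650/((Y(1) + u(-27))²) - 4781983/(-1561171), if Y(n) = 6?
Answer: 21984473102707/84303234 ≈ 2.6078e+5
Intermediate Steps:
u(R) = -12/5 (u(R) = 0/R - 12*⅕ = 0 - 12/5 = -12/5)
3379650/((Y(1) + u(-27))²) - 4781983/(-1561171) = 3379650/((6 - 12/5)²) - 4781983/(-1561171) = 3379650/((18/5)²) - 4781983*(-1/1561171) = 3379650/(324/25) + 4781983/1561171 = 3379650*(25/324) + 4781983/1561171 = 14081875/54 + 4781983/1561171 = 21984473102707/84303234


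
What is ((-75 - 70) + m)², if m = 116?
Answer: 841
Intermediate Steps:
((-75 - 70) + m)² = ((-75 - 70) + 116)² = (-145 + 116)² = (-29)² = 841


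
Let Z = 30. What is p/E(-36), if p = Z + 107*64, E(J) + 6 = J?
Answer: -3439/21 ≈ -163.76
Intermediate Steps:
E(J) = -6 + J
p = 6878 (p = 30 + 107*64 = 30 + 6848 = 6878)
p/E(-36) = 6878/(-6 - 36) = 6878/(-42) = 6878*(-1/42) = -3439/21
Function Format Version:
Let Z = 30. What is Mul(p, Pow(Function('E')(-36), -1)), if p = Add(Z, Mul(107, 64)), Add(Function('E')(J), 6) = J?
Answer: Rational(-3439, 21) ≈ -163.76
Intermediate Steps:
Function('E')(J) = Add(-6, J)
p = 6878 (p = Add(30, Mul(107, 64)) = Add(30, 6848) = 6878)
Mul(p, Pow(Function('E')(-36), -1)) = Mul(6878, Pow(Add(-6, -36), -1)) = Mul(6878, Pow(-42, -1)) = Mul(6878, Rational(-1, 42)) = Rational(-3439, 21)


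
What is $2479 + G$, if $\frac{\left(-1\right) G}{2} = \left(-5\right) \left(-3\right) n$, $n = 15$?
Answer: $2029$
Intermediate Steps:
$G = -450$ ($G = - 2 \left(-5\right) \left(-3\right) 15 = - 2 \cdot 15 \cdot 15 = \left(-2\right) 225 = -450$)
$2479 + G = 2479 - 450 = 2029$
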